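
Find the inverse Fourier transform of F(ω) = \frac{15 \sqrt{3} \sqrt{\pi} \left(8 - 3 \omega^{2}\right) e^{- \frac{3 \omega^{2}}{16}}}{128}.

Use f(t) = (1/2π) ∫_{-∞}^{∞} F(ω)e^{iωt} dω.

f(t) = 5 t^{2} e^{- \frac{4 t^{2}}{3}}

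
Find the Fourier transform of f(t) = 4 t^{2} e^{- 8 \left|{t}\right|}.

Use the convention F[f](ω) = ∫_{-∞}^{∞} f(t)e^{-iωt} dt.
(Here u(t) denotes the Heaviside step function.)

F(ω) = \frac{128 \left(64 - 3 \omega^{2}\right)}{\left(\omega^{2} + 64\right)^{3}}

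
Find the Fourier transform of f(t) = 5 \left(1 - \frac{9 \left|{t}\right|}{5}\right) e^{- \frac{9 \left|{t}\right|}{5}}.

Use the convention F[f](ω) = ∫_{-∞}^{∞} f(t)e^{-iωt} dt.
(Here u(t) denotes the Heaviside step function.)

F(ω) = \frac{22500 \omega^{2}}{\left(25 \omega^{2} + 81\right)^{2}}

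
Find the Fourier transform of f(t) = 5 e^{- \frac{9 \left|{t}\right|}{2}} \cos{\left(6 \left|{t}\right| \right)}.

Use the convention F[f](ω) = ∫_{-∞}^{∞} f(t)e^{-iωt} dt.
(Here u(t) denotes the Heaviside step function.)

F(ω) = \frac{180 \left(4 \omega^{2} + 225\right)}{16 \omega^{4} - 504 \omega^{2} + 50625}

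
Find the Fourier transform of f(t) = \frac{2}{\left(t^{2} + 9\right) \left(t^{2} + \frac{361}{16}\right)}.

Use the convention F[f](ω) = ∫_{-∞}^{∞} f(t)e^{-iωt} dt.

F(ω) = \frac{32 \pi e^{- 3 \left|{\omega}\right|}}{651} - \frac{128 \pi e^{- \frac{19 \left|{\omega}\right|}{4}}}{4123}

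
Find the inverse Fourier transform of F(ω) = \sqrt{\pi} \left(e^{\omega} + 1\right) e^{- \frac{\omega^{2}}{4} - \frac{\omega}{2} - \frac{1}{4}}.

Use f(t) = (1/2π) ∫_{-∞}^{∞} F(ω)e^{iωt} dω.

f(t) = 2 e^{- t^{2}} \cos{\left(t \right)}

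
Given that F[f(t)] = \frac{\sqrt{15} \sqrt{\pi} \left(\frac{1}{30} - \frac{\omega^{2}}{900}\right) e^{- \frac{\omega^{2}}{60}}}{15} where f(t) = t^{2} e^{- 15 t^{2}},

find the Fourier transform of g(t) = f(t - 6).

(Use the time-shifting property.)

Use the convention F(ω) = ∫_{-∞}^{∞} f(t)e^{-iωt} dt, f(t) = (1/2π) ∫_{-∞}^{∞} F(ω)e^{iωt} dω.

F[g](ω) = \frac{\sqrt{15} \sqrt{\pi} \left(30 - \omega^{2}\right) e^{- \frac{\omega \left(\omega + 360 i\right)}{60}}}{13500}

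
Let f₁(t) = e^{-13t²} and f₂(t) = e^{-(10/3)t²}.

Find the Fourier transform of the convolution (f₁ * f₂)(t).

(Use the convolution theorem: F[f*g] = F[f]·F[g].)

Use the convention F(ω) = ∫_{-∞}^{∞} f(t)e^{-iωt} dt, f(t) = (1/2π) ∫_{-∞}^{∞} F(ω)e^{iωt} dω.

F[f₁*f₂](ω) = \frac{\sqrt{390} \pi e^{- \frac{49 \omega^{2}}{520}}}{130}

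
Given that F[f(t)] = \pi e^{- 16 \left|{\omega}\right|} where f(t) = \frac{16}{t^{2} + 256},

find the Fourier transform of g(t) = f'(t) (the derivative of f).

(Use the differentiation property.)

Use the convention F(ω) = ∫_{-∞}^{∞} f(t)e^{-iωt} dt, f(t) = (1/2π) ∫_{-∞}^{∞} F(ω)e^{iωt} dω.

F[g](ω) = i \pi \omega e^{- 16 \left|{\omega}\right|}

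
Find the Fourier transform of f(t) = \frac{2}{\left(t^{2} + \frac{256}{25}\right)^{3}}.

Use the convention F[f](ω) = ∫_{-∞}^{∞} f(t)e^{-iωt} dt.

F(ω) = \frac{125 \pi \left(256 \omega^{2} + 240 \left|{\omega}\right| + 75\right) e^{- \frac{16 \left|{\omega}\right|}{5}}}{4194304}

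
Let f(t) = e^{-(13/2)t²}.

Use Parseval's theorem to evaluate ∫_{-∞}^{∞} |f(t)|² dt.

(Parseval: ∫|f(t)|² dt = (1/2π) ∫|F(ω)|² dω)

∫|f(t)|² dt = \frac{\sqrt{13} \sqrt{\pi}}{13}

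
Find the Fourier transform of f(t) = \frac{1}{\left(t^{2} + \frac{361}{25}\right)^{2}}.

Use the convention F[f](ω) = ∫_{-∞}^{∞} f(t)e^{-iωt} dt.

F(ω) = \frac{25 \pi \left(19 \left|{\omega}\right| + 5\right) e^{- \frac{19 \left|{\omega}\right|}{5}}}{13718}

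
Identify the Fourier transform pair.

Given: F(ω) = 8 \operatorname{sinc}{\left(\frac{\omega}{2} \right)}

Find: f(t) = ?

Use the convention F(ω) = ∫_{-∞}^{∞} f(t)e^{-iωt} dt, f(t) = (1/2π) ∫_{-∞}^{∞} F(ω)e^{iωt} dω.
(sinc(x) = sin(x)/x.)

f(t) = 8 \left(\begin{cases} 1 & \text{for}\: \left|{t}\right| < \frac{1}{2} \\0 & \text{otherwise} \end{cases}\right)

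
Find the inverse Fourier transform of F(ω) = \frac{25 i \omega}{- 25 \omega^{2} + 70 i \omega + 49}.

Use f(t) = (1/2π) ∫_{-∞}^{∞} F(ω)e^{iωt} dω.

f(t) = \left(1 - \frac{7 t}{5}\right) e^{- \frac{7 t}{5}} u\left(t\right)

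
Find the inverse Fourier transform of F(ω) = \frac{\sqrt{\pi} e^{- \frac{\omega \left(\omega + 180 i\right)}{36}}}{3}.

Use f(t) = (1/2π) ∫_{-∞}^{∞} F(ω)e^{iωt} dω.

f(t) = e^{- 9 \left(t - 5\right)^{2}}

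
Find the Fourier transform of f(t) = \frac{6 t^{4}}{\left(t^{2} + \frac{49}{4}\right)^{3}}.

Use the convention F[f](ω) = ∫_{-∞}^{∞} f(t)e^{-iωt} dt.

F(ω) = \frac{3 \pi \left(49 \omega^{2} - 70 \left|{\omega}\right| + 12\right) e^{- \frac{7 \left|{\omega}\right|}{2}}}{56}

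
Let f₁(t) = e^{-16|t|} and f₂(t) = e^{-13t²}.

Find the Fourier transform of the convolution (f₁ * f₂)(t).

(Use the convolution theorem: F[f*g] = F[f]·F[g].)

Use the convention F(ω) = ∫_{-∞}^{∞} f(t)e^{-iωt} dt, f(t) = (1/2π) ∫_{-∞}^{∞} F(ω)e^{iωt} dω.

F[f₁*f₂](ω) = \frac{32 \sqrt{13} \sqrt{\pi} e^{- \frac{\omega^{2}}{52}}}{13 \left(\omega^{2} + 256\right)}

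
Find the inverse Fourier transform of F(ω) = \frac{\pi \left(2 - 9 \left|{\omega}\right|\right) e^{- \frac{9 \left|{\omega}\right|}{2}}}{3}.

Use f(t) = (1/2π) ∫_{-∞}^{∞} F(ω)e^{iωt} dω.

f(t) = \frac{6 t^{2}}{\left(t^{2} + \frac{81}{4}\right)^{2}}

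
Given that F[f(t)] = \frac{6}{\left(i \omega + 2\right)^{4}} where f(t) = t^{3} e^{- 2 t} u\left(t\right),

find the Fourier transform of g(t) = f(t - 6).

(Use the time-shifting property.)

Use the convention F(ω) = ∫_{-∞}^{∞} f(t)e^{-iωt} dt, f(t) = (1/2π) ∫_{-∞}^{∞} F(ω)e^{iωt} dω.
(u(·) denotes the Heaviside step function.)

F[g](ω) = \frac{6 e^{- 6 i \omega}}{\left(i \omega + 2\right)^{4}}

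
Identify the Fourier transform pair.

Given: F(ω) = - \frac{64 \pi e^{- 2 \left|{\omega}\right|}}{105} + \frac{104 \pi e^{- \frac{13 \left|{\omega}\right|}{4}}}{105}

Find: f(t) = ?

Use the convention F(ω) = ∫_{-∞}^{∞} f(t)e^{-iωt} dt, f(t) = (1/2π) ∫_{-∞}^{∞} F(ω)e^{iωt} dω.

f(t) = \frac{2 t^{2}}{\left(t^{2} + 4\right) \left(t^{2} + \frac{169}{16}\right)}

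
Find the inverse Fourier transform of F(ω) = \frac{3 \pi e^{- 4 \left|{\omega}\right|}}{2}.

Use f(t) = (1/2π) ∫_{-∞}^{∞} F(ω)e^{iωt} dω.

f(t) = \frac{6}{t^{2} + 16}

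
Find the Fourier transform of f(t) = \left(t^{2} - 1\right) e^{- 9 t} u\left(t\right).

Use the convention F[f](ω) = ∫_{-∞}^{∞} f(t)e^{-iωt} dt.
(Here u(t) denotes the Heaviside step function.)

F(ω) = \frac{2 i \omega - \left(i \omega + 9\right)^{3} + 18}{\left(i \omega + 9\right)^{4}}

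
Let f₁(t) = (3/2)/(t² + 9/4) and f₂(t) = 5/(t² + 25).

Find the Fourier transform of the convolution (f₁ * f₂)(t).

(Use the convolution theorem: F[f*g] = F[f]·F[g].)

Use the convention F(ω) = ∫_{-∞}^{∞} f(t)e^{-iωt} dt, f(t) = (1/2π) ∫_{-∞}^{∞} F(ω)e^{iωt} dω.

F[f₁*f₂](ω) = \pi^{2} e^{- \frac{13 \left|{\omega}\right|}{2}}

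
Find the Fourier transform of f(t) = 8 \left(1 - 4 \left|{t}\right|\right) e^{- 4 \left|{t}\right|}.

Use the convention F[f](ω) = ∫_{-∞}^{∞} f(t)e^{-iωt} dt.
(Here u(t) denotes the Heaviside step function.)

F(ω) = \frac{128 \omega^{2}}{\left(\omega^{2} + 16\right)^{2}}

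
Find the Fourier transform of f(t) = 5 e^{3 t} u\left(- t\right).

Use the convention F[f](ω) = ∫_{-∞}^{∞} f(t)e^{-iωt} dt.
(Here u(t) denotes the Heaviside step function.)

F(ω) = - \frac{5}{i \omega - 3}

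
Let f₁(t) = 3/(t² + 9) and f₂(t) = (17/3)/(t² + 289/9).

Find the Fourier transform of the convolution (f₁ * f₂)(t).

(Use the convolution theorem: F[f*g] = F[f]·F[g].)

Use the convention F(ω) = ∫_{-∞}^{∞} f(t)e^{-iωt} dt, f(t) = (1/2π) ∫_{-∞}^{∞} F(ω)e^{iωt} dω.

F[f₁*f₂](ω) = \pi^{2} e^{- \frac{26 \left|{\omega}\right|}{3}}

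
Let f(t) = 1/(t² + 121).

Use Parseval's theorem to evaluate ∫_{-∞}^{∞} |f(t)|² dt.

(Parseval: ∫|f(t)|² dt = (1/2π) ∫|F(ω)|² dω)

∫|f(t)|² dt = \frac{\pi}{2662}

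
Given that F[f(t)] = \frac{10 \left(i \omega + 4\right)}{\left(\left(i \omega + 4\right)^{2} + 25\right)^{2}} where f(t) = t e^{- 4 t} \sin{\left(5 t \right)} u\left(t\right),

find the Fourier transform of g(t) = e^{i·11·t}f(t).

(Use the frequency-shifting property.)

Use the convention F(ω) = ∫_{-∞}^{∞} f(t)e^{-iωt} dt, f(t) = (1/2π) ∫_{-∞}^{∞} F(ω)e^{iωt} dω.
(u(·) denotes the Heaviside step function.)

F[g](ω) = \frac{10 \left(i \left(\omega - 11\right) + 4\right)}{\left(\left(i \left(\omega - 11\right) + 4\right)^{2} + 25\right)^{2}}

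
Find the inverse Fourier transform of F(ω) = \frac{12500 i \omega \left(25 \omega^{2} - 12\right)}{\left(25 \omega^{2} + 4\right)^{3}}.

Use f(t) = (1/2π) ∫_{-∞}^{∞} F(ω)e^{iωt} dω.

f(t) = 5 t e^{- \frac{2 \left|{t}\right|}{5}} \left|{t}\right|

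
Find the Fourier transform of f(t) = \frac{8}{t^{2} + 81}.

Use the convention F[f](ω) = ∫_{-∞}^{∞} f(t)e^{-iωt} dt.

F(ω) = \frac{8 \pi e^{- 9 \left|{\omega}\right|}}{9}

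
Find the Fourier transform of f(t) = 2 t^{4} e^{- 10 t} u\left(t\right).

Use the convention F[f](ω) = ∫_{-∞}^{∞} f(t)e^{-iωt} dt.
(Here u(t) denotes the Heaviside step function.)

F(ω) = \frac{48}{\left(i \omega + 10\right)^{5}}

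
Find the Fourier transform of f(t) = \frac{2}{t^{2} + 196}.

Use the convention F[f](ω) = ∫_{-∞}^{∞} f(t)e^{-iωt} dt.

F(ω) = \frac{\pi e^{- 14 \left|{\omega}\right|}}{7}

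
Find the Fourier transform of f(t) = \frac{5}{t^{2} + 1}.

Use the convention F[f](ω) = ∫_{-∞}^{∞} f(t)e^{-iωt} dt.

F(ω) = 5 \pi e^{- \left|{\omega}\right|}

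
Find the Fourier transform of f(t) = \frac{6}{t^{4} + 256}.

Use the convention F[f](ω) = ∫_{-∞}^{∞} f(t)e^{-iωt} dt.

F(ω) = \frac{3 \pi e^{- 2 \sqrt{2} \left|{\omega}\right|} \sin{\left(2 \sqrt{2} \left|{\omega}\right| + \frac{\pi}{4} \right)}}{32}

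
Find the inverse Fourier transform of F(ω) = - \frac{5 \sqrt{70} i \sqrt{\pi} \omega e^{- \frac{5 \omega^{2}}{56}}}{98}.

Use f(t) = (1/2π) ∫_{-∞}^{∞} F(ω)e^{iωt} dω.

f(t) = 4 t e^{- \frac{14 t^{2}}{5}}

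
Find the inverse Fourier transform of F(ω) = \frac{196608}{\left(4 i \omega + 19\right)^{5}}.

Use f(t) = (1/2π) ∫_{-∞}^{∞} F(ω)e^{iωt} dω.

f(t) = 8 t^{4} e^{- \frac{19 t}{4}} u\left(t\right)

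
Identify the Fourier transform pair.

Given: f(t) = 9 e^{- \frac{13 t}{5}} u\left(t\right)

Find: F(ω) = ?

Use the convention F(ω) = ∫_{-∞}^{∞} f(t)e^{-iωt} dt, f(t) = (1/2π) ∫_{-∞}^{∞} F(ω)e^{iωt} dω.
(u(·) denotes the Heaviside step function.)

F(ω) = \frac{45}{5 i \omega + 13}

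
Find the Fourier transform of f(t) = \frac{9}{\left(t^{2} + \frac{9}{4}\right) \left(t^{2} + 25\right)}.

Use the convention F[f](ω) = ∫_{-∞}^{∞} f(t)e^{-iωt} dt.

F(ω) = - \frac{36 \pi e^{- 5 \left|{\omega}\right|}}{455} + \frac{24 \pi e^{- \frac{3 \left|{\omega}\right|}{2}}}{91}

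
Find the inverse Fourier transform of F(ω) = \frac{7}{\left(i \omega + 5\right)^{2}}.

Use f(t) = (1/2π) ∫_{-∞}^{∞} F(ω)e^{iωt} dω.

f(t) = 7 t e^{- 5 t} u\left(t\right)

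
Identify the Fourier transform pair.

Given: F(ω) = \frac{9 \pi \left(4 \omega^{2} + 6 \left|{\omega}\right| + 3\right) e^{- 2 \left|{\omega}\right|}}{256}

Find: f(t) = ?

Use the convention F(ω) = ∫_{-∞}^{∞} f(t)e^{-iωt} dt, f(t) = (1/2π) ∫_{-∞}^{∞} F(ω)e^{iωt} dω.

f(t) = \frac{9}{\left(t^{2} + 4\right)^{3}}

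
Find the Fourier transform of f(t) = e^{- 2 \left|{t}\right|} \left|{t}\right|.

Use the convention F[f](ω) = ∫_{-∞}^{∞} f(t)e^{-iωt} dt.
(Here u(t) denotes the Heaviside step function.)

F(ω) = \frac{2 \left(4 - \omega^{2}\right)}{\left(\omega^{2} + 4\right)^{2}}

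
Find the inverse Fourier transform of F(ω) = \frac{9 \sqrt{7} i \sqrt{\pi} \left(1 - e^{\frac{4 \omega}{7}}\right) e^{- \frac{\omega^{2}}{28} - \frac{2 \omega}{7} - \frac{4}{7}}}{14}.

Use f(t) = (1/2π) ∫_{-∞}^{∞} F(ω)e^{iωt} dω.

f(t) = 9 e^{- 7 t^{2}} \sin{\left(4 t \right)}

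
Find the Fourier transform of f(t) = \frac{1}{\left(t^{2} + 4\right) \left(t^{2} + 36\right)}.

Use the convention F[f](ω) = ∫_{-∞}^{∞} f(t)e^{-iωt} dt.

F(ω) = \frac{\pi \left(3 e^{4 \left|{\omega}\right|} - 1\right) e^{- 6 \left|{\omega}\right|}}{192}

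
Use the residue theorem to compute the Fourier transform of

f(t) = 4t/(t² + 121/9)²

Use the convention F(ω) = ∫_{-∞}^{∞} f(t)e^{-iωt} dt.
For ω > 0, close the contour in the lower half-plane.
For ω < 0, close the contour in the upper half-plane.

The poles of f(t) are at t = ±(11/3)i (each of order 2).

Let g(z) = f(z)e^{-iωz}; for large |z| the factor e^{-iωz} decays in the lower half-plane when ω > 0 and in the upper half-plane when ω < 0.

Case ω > 0 (lower half-plane, clockwise contour ⇒ F(ω) = -2πi·ΣRes):
  Res_{z = - \frac{11 i}{3}} g(z) = \frac{3 \omega e^{- \frac{11 \omega}{3}}}{11} (pole of order 2)
  F(ω) = -2πi·ΣRes = - \frac{6 i \pi \omega e^{- \frac{11 \omega}{3}}}{11}

Case ω < 0 (upper half-plane, counterclockwise contour ⇒ F(ω) = +2πi·ΣRes):
  Res_{z = \frac{11 i}{3}} g(z) = - \frac{3 \omega e^{\frac{11 \omega}{3}}}{11} (pole of order 2)
  F(ω) = 2πi·ΣRes = - \frac{6 i \pi \omega e^{\frac{11 \omega}{3}}}{11}

Both cases combine into a single formula in |ω|:

F(ω) = - \frac{6 i \pi \omega e^{- \frac{11 \left|{\omega}\right|}{3}}}{11}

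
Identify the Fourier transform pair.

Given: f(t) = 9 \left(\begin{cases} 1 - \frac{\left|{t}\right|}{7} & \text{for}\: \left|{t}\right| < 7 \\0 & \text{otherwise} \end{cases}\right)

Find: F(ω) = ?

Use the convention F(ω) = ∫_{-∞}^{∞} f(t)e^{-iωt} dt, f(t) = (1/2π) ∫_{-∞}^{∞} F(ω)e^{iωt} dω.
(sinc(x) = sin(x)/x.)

F(ω) = 63 \operatorname{sinc}^{2}{\left(\frac{7 \omega}{2} \right)}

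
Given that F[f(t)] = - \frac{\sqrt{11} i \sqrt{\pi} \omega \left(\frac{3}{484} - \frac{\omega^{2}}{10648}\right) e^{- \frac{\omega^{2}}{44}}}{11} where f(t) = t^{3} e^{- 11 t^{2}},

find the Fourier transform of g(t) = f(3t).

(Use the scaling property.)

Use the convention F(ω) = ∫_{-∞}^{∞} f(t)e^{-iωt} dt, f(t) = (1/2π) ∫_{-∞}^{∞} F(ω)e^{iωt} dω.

F[g](ω) = \frac{\sqrt{11} i \sqrt{\pi} \omega \left(\omega^{2} - 594\right) e^{- \frac{\omega^{2}}{396}}}{9487368}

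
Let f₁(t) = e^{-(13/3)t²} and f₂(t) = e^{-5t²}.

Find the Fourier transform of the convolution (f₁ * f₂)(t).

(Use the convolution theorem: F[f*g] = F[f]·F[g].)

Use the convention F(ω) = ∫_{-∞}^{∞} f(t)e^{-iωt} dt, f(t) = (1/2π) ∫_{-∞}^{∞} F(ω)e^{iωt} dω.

F[f₁*f₂](ω) = \frac{\sqrt{195} \pi e^{- \frac{7 \omega^{2}}{65}}}{65}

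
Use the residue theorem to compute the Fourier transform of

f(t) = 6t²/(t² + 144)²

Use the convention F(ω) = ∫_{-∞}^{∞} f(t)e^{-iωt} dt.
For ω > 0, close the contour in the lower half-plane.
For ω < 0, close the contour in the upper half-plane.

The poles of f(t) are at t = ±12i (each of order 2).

Let g(z) = f(z)e^{-iωz}; for large |z| the factor e^{-iωz} decays in the lower half-plane when ω > 0 and in the upper half-plane when ω < 0.

Case ω > 0 (lower half-plane, clockwise contour ⇒ F(ω) = -2πi·ΣRes):
  Res_{z = - 12 i} g(z) = \frac{i \left(1 - 12 \omega\right) e^{- 12 \omega}}{8} (pole of order 2)
  F(ω) = -2πi·ΣRes = \frac{\pi \left(1 - 12 \omega\right) e^{- 12 \omega}}{4}

Case ω < 0 (upper half-plane, counterclockwise contour ⇒ F(ω) = +2πi·ΣRes):
  Res_{z = 12 i} g(z) = \frac{i \left(- 12 \omega - 1\right) e^{12 \omega}}{8} (pole of order 2)
  F(ω) = 2πi·ΣRes = \frac{\pi \left(12 \omega + 1\right) e^{12 \omega}}{4}

Both cases combine into a single formula in |ω|:

F(ω) = \frac{\pi \left(1 - 12 \left|{\omega}\right|\right) e^{- 12 \left|{\omega}\right|}}{4}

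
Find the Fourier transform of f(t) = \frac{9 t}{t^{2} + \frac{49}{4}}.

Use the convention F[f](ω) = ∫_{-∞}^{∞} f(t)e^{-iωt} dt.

F(ω) = - 9 i \pi e^{- \frac{7 \left|{\omega}\right|}{2}} \operatorname{sign}{\left(\omega \right)}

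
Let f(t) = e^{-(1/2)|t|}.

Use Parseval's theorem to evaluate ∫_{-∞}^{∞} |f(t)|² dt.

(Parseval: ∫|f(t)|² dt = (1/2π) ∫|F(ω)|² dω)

∫|f(t)|² dt = 2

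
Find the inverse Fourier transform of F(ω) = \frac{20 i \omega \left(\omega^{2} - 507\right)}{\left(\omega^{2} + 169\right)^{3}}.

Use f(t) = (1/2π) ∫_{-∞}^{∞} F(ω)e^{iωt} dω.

f(t) = 5 t e^{- 13 \left|{t}\right|} \left|{t}\right|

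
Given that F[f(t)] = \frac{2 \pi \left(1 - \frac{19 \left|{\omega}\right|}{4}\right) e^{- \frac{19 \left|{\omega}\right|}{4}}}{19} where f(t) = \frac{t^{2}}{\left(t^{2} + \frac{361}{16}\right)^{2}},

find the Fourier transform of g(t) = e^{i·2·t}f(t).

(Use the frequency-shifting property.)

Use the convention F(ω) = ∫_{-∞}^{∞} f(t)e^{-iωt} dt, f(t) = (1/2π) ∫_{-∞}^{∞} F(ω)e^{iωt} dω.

F[g](ω) = \frac{\pi \left(4 - 19 \left|{\omega - 2}\right|\right) e^{- \frac{19 \left|{\omega - 2}\right|}{4}}}{38}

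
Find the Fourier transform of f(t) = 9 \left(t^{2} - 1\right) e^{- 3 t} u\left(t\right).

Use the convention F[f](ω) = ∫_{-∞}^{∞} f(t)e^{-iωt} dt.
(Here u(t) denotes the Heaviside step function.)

F(ω) = \frac{9 \left(2 i \omega - \left(i \omega + 3\right)^{3} + 6\right)}{\left(i \omega + 3\right)^{4}}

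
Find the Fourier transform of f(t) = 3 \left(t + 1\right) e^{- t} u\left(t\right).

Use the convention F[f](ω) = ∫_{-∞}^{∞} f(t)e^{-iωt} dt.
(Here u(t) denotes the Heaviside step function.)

F(ω) = \frac{3 \left(- i \omega - 2\right)}{\omega^{2} - 2 i \omega - 1}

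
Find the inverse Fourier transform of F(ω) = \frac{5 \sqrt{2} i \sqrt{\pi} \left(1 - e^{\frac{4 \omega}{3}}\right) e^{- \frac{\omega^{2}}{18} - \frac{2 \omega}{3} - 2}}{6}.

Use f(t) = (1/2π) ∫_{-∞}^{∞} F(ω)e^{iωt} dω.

f(t) = 5 e^{- \frac{9 t^{2}}{2}} \sin{\left(6 t \right)}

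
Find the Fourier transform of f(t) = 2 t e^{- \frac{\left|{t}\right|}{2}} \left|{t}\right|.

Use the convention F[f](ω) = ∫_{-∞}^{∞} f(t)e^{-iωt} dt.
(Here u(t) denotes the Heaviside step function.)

F(ω) = \frac{128 i \omega \left(4 \omega^{2} - 3\right)}{\left(4 \omega^{2} + 1\right)^{3}}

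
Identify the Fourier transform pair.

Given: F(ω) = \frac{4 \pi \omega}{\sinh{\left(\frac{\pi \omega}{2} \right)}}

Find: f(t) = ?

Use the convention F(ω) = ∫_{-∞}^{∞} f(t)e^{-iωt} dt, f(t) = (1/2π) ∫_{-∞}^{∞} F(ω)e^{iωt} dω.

f(t) = \frac{4}{\cosh^{2}{\left(t \right)}}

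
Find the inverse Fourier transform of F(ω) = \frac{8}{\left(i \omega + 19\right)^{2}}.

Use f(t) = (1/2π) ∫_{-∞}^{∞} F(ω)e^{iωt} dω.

f(t) = 8 t e^{- 19 t} u\left(t\right)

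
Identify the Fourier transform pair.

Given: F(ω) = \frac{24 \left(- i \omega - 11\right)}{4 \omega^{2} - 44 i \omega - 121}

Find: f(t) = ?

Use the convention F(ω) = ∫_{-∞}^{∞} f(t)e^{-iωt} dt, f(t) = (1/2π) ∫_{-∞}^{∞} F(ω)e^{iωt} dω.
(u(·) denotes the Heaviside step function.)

f(t) = 6 \left(\frac{11 t}{2} + 1\right) e^{- \frac{11 t}{2}} u\left(t\right)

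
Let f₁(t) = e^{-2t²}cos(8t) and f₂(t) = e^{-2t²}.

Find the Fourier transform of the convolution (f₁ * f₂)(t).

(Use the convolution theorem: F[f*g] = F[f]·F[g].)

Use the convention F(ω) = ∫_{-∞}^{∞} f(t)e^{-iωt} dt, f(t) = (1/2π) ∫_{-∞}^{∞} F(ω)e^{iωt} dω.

F[f₁*f₂](ω) = \frac{\pi \left(e^{4 \omega} + 1\right) e^{- \frac{\omega^{2}}{4} - 2 \omega - 8}}{4}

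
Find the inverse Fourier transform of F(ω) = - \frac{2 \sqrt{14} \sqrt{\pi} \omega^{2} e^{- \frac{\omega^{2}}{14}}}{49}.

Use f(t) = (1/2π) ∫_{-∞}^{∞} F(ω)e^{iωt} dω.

f(t) = \left(14 t^{2} - 2\right) e^{- \frac{7 t^{2}}{2}}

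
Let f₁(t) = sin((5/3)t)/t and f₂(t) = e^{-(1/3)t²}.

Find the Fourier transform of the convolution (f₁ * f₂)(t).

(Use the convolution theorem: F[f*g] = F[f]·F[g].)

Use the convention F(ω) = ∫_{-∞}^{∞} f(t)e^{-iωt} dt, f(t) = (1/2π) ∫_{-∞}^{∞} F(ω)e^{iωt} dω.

F[f₁*f₂](ω) = \begin{cases} \sqrt{3} \pi^{\frac{3}{2}} e^{- \frac{3 \omega^{2}}{4}} & \text{for}\: \omega > - \frac{5}{3} \wedge \omega < \frac{5}{3} \\0 & \text{otherwise} \end{cases}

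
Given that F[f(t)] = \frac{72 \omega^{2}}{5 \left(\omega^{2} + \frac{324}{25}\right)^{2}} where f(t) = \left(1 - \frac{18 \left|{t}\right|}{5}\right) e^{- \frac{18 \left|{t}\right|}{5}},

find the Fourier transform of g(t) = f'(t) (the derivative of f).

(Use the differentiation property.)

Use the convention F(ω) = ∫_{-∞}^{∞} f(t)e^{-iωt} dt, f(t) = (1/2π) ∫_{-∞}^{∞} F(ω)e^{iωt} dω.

F[g](ω) = \frac{9000 i \omega^{3}}{\left(25 \omega^{2} + 324\right)^{2}}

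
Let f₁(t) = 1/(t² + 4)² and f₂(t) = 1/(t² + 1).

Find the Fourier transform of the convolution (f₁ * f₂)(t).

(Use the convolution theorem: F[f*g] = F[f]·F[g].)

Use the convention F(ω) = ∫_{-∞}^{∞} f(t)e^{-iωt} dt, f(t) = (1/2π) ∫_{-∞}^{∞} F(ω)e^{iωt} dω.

F[f₁*f₂](ω) = \frac{\pi^{2} \left(2 \left|{\omega}\right| + 1\right) e^{- 3 \left|{\omega}\right|}}{16}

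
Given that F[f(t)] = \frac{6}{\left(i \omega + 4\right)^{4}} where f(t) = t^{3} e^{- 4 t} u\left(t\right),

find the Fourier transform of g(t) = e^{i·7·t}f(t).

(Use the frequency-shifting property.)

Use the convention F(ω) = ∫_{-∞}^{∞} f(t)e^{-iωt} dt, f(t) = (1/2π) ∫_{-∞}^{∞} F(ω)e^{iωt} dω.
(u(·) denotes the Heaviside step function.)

F[g](ω) = \frac{6}{\left(i \left(\omega - 7\right) + 4\right)^{4}}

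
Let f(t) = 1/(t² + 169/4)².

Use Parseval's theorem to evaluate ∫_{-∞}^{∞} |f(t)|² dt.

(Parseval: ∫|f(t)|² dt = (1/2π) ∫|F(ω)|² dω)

∫|f(t)|² dt = \frac{40 \pi}{62748517}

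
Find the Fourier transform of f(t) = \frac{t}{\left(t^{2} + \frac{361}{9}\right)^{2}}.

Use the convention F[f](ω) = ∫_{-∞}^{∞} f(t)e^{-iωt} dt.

F(ω) = - \frac{3 i \pi \omega e^{- \frac{19 \left|{\omega}\right|}{3}}}{38}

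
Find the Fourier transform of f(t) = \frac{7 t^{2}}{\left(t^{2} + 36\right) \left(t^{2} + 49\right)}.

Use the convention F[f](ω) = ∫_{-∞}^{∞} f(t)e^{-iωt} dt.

F(ω) = \frac{7 \pi \left(7 - 6 e^{\left|{\omega}\right|}\right) e^{- 7 \left|{\omega}\right|}}{13}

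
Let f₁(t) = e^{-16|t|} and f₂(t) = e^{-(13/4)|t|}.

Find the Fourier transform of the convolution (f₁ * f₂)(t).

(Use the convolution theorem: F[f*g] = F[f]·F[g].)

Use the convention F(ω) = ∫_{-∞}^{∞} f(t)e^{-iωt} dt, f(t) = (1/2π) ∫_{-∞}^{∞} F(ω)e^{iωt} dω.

F[f₁*f₂](ω) = \frac{3328}{\left(\omega^{2} + 256\right) \left(16 \omega^{2} + 169\right)}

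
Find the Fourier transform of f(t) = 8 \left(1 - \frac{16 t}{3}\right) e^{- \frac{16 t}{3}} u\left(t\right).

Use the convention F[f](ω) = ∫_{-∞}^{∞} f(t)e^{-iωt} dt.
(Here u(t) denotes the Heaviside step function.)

F(ω) = \frac{72 i \omega}{- 9 \omega^{2} + 96 i \omega + 256}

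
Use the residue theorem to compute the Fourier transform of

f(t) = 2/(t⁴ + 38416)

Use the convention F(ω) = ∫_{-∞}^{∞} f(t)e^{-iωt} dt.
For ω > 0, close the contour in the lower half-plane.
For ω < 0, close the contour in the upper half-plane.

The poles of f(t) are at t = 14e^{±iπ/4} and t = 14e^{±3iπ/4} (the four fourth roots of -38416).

Let g(z) = f(z)e^{-iωz}; for large |z| the factor e^{-iωz} decays in the lower half-plane when ω > 0 and in the upper half-plane when ω < 0.

Case ω > 0 (lower half-plane, clockwise contour ⇒ F(ω) = -2πi·ΣRes):
  Res_{z = - 7 \sqrt{2} - 7 \sqrt{2} i} g(z) = \frac{\sqrt{2} i \left(1 - i\right) e^{7 \sqrt{2} \omega \left(-1 + i\right)}}{10976}
  Res_{z = 7 \sqrt{2} - 7 \sqrt{2} i} g(z) = \frac{\sqrt{2} i \left(1 + i\right) e^{- 7 \sqrt{2} \omega \left(1 + i\right)}}{10976}
  F(ω) = -2πi·ΣRes = \frac{\sqrt{2} \pi \left(1 - i\right) \left(e^{14 \sqrt{2} i \omega} + i\right) e^{- 7 \sqrt{2} \omega \left(1 + i\right)}}{5488} = \frac{\pi e^{- 7 \sqrt{2} \omega} \sin{\left(7 \sqrt{2} \omega + \frac{\pi}{4} \right)}}{1372}

Case ω < 0 (upper half-plane, counterclockwise contour ⇒ F(ω) = +2πi·ΣRes):
  Res_{z = 7 \sqrt{2} + 7 \sqrt{2} i} g(z) = \frac{\sqrt{2} i \left(-1 + i\right) e^{7 \sqrt{2} \omega \left(1 - i\right)}}{10976}
  Res_{z = - 7 \sqrt{2} + 7 \sqrt{2} i} g(z) = \frac{\sqrt{2} \left(1 - i\right) e^{7 \sqrt{2} \omega \left(1 + i\right)}}{10976}
  F(ω) = 2πi·ΣRes = - \frac{\sqrt{2} i \pi \left(i \left(1 - i\right) e^{7 \sqrt{2} \omega \left(1 - i\right)} - \left(1 - i\right) e^{7 \sqrt{2} \omega \left(1 + i\right)}\right)}{5488} = \frac{\pi e^{7 \sqrt{2} \omega} \cos{\left(7 \sqrt{2} \omega + \frac{\pi}{4} \right)}}{1372}

Both cases combine into a single formula in |ω|:

F(ω) = \frac{\pi e^{- 7 \sqrt{2} \left|{\omega}\right|} \sin{\left(7 \sqrt{2} \left|{\omega}\right| + \frac{\pi}{4} \right)}}{1372}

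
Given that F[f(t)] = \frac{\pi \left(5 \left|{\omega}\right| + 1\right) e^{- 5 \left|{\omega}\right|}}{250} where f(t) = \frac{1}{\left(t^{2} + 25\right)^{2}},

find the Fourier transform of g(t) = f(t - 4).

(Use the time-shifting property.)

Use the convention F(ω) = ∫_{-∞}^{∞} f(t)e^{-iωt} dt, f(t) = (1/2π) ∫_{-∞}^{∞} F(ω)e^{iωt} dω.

F[g](ω) = \frac{\pi \left(5 \left|{\omega}\right| + 1\right) e^{- 4 i \omega - 5 \left|{\omega}\right|}}{250}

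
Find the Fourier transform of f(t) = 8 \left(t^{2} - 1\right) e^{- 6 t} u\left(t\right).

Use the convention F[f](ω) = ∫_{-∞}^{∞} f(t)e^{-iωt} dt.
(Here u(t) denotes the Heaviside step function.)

F(ω) = \frac{8 \left(2 i \omega - \left(i \omega + 6\right)^{3} + 12\right)}{\left(i \omega + 6\right)^{4}}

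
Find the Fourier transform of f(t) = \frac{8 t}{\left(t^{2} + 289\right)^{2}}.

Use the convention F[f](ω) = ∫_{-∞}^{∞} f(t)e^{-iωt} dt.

F(ω) = - \frac{4 i \pi \omega e^{- 17 \left|{\omega}\right|}}{17}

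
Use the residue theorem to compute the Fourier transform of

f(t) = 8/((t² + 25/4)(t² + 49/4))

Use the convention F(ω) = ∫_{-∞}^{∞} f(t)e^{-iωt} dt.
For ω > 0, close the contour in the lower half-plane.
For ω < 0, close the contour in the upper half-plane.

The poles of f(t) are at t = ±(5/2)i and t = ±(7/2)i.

Let g(z) = f(z)e^{-iωz}; for large |z| the factor e^{-iωz} decays in the lower half-plane when ω > 0 and in the upper half-plane when ω < 0.

Case ω > 0 (lower half-plane, clockwise contour ⇒ F(ω) = -2πi·ΣRes):
  Res_{z = - \frac{5 i}{2}} g(z) = \frac{4 i e^{- \frac{5 \omega}{2}}}{15}
  Res_{z = - \frac{7 i}{2}} g(z) = - \frac{4 i e^{- \frac{7 \omega}{2}}}{21}
  F(ω) = -2πi·ΣRes = \frac{8 \pi \left(7 e^{\omega} - 5\right) e^{- \frac{7 \omega}{2}}}{105}

Case ω < 0 (upper half-plane, counterclockwise contour ⇒ F(ω) = +2πi·ΣRes):
  Res_{z = \frac{5 i}{2}} g(z) = - \frac{4 i e^{\frac{5 \omega}{2}}}{15}
  Res_{z = \frac{7 i}{2}} g(z) = \frac{4 i e^{\frac{7 \omega}{2}}}{21}
  F(ω) = 2πi·ΣRes = \frac{8 \pi \left(7 - 5 e^{\omega}\right) e^{\frac{5 \omega}{2}}}{105}

Both cases combine into a single formula in |ω|:

F(ω) = \frac{8 \pi \left(7 e^{\left|{\omega}\right|} - 5\right) e^{- \frac{7 \left|{\omega}\right|}{2}}}{105}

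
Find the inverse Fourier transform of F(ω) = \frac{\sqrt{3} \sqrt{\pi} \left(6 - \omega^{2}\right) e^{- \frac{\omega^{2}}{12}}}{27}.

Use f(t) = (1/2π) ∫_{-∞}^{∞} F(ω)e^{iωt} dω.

f(t) = 4 t^{2} e^{- 3 t^{2}}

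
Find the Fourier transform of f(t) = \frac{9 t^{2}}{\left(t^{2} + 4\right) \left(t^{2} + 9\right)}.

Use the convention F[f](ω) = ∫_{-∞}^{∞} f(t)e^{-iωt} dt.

F(ω) = \frac{9 \pi \left(3 - 2 e^{\left|{\omega}\right|}\right) e^{- 3 \left|{\omega}\right|}}{5}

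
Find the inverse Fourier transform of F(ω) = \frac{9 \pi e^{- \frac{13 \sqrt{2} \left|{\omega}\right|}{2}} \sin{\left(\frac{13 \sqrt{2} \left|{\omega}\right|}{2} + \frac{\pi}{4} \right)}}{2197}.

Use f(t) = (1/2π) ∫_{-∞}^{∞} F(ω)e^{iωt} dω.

f(t) = \frac{9}{t^{4} + 28561}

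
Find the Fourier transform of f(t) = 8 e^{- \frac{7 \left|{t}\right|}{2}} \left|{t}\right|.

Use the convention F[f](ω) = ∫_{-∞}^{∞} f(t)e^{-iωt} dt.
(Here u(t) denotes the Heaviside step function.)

F(ω) = \frac{64 \left(49 - 4 \omega^{2}\right)}{\left(4 \omega^{2} + 49\right)^{2}}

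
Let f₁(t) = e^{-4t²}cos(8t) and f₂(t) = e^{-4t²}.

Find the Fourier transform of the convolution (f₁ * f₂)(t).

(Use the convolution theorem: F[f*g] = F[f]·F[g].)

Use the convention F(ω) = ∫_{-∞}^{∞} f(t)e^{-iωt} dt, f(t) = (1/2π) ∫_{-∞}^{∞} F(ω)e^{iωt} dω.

F[f₁*f₂](ω) = \frac{\pi e^{- \frac{\omega^{2}}{8} - 4} \cosh{\left(\omega \right)}}{4}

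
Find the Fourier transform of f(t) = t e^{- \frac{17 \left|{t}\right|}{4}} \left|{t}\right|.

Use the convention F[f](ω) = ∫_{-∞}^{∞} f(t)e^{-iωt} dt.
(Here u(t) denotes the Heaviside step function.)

F(ω) = \frac{1024 i \omega \left(16 \omega^{2} - 867\right)}{\left(16 \omega^{2} + 289\right)^{3}}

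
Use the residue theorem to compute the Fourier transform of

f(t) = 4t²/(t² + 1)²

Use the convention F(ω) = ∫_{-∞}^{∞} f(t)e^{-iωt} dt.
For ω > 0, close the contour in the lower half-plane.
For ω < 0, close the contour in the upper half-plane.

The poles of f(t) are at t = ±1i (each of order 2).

Let g(z) = f(z)e^{-iωz}; for large |z| the factor e^{-iωz} decays in the lower half-plane when ω > 0 and in the upper half-plane when ω < 0.

Case ω > 0 (lower half-plane, clockwise contour ⇒ F(ω) = -2πi·ΣRes):
  Res_{z = - i} g(z) = i \left(1 - \omega\right) e^{- \omega} (pole of order 2)
  F(ω) = -2πi·ΣRes = 2 \pi \left(1 - \omega\right) e^{- \omega}

Case ω < 0 (upper half-plane, counterclockwise contour ⇒ F(ω) = +2πi·ΣRes):
  Res_{z = i} g(z) = i \left(- \omega - 1\right) e^{\omega} (pole of order 2)
  F(ω) = 2πi·ΣRes = 2 \pi \left(\omega + 1\right) e^{\omega}

Both cases combine into a single formula in |ω|:

F(ω) = 2 \pi \left(1 - \left|{\omega}\right|\right) e^{- \left|{\omega}\right|}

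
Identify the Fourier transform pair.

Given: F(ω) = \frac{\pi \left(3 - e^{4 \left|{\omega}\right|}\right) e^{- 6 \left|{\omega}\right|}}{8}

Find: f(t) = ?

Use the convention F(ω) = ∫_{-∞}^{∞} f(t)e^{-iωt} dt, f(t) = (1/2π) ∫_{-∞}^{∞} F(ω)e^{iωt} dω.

f(t) = \frac{2 t^{2}}{\left(t^{2} + 4\right) \left(t^{2} + 36\right)}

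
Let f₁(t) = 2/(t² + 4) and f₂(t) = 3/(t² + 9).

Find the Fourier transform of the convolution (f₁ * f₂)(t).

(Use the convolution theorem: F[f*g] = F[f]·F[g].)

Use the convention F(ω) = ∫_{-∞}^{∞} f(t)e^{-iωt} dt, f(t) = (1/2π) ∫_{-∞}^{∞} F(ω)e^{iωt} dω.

F[f₁*f₂](ω) = \pi^{2} e^{- 5 \left|{\omega}\right|}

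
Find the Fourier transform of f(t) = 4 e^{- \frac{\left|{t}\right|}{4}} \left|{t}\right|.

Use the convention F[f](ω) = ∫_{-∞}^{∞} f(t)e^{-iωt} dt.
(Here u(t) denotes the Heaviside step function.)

F(ω) = \frac{128 \left(1 - 16 \omega^{2}\right)}{\left(16 \omega^{2} + 1\right)^{2}}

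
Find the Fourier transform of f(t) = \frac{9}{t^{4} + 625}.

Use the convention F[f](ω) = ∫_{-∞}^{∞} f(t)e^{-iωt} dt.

F(ω) = \frac{9 \pi e^{- \frac{5 \sqrt{2} \left|{\omega}\right|}{2}} \sin{\left(\frac{5 \sqrt{2} \left|{\omega}\right|}{2} + \frac{\pi}{4} \right)}}{125}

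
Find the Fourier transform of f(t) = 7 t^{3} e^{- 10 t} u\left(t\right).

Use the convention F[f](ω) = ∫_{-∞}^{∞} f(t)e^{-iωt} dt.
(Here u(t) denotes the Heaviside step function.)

F(ω) = \frac{42}{\left(i \omega + 10\right)^{4}}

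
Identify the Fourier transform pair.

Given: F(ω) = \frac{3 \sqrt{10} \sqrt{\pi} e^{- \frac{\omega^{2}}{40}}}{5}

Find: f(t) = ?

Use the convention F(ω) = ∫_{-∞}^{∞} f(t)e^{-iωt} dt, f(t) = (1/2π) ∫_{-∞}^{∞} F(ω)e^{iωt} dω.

f(t) = 6 e^{- 10 t^{2}}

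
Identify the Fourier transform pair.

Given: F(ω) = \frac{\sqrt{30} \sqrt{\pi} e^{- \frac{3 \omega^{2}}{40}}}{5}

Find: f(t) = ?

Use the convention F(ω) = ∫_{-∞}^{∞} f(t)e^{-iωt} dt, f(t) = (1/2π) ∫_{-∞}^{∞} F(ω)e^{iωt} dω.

f(t) = 2 e^{- \frac{10 t^{2}}{3}}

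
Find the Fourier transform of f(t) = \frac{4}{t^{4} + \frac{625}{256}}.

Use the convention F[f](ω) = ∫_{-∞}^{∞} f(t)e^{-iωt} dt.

F(ω) = \frac{256 \pi e^{- \frac{5 \sqrt{2} \left|{\omega}\right|}{8}} \sin{\left(\frac{5 \sqrt{2} \left|{\omega}\right|}{8} + \frac{\pi}{4} \right)}}{125}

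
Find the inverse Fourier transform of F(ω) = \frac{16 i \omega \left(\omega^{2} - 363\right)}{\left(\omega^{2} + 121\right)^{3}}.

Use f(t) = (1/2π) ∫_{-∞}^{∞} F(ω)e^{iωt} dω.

f(t) = 4 t e^{- 11 \left|{t}\right|} \left|{t}\right|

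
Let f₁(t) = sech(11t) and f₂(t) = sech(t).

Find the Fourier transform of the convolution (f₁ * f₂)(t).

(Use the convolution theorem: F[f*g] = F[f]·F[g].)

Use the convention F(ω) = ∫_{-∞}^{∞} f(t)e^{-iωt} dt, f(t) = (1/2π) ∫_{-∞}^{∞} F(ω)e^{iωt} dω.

F[f₁*f₂](ω) = \frac{\pi^{2}}{11 \cosh{\left(\frac{\pi \omega}{22} \right)} \cosh{\left(\frac{\pi \omega}{2} \right)}}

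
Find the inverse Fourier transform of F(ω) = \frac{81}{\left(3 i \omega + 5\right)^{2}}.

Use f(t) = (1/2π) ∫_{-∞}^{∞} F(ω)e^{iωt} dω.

f(t) = 9 t e^{- \frac{5 t}{3}} u\left(t\right)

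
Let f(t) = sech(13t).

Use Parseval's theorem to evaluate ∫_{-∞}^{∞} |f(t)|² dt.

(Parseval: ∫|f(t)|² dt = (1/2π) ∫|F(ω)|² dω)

∫|f(t)|² dt = \frac{2}{13}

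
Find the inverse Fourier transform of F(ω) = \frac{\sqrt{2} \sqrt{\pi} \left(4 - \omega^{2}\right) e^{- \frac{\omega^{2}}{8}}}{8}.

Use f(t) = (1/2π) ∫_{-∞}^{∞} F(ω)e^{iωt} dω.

f(t) = 4 t^{2} e^{- 2 t^{2}}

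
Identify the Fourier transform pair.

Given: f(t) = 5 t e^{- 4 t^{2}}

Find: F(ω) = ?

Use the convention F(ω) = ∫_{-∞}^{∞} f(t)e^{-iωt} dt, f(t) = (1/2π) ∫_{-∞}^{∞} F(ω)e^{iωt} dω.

F(ω) = - \frac{5 i \sqrt{\pi} \omega e^{- \frac{\omega^{2}}{16}}}{16}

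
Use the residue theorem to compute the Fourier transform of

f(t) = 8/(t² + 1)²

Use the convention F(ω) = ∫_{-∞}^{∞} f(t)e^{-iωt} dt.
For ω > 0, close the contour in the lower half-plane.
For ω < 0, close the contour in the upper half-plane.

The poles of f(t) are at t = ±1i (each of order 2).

Let g(z) = f(z)e^{-iωz}; for large |z| the factor e^{-iωz} decays in the lower half-plane when ω > 0 and in the upper half-plane when ω < 0.

Case ω > 0 (lower half-plane, clockwise contour ⇒ F(ω) = -2πi·ΣRes):
  Res_{z = - i} g(z) = 2 i \left(\omega + 1\right) e^{- \omega} (pole of order 2)
  F(ω) = -2πi·ΣRes = 4 \pi \left(\omega + 1\right) e^{- \omega}

Case ω < 0 (upper half-plane, counterclockwise contour ⇒ F(ω) = +2πi·ΣRes):
  Res_{z = i} g(z) = 2 i \left(\omega - 1\right) e^{\omega} (pole of order 2)
  F(ω) = 2πi·ΣRes = 4 \pi \left(1 - \omega\right) e^{\omega}

Both cases combine into a single formula in |ω|:

F(ω) = 4 \pi \left(\left|{\omega}\right| + 1\right) e^{- \left|{\omega}\right|}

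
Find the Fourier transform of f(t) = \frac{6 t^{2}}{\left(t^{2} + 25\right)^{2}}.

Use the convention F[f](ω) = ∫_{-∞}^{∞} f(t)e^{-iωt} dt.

F(ω) = \frac{3 \pi \left(1 - 5 \left|{\omega}\right|\right) e^{- 5 \left|{\omega}\right|}}{5}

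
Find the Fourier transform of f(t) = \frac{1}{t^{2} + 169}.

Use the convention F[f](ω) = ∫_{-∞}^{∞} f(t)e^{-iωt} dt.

F(ω) = \frac{\pi e^{- 13 \left|{\omega}\right|}}{13}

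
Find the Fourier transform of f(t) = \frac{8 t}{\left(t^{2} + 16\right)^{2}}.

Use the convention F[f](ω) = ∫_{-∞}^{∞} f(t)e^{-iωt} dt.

F(ω) = - i \pi \omega e^{- 4 \left|{\omega}\right|}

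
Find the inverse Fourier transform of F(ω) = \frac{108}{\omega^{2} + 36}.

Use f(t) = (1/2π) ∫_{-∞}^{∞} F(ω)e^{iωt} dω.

f(t) = 9 e^{- 6 \left|{t}\right|}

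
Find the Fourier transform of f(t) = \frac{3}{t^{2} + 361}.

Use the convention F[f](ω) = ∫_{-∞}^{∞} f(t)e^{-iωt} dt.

F(ω) = \frac{3 \pi e^{- 19 \left|{\omega}\right|}}{19}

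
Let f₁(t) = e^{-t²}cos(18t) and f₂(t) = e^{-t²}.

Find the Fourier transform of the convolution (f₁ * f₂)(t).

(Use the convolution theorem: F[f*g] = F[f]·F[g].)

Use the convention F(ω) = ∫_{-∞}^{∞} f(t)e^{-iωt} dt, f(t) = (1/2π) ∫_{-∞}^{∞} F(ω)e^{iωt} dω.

F[f₁*f₂](ω) = \frac{\pi \left(e^{18 \omega} + 1\right) e^{- \frac{\omega^{2}}{2} - 9 \omega - 81}}{2}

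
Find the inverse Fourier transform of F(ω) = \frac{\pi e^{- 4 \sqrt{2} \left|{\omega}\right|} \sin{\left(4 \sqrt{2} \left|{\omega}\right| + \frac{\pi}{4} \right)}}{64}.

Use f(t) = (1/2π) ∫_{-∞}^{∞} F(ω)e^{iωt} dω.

f(t) = \frac{8}{t^{4} + 4096}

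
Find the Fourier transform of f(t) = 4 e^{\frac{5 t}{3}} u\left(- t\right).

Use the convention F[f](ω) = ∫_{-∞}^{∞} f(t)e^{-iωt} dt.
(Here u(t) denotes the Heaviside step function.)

F(ω) = - \frac{12}{3 i \omega - 5}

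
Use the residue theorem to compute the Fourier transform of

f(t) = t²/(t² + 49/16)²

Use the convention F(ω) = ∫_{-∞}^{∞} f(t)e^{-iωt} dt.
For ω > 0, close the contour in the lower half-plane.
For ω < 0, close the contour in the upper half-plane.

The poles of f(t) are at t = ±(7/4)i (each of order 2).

Let g(z) = f(z)e^{-iωz}; for large |z| the factor e^{-iωz} decays in the lower half-plane when ω > 0 and in the upper half-plane when ω < 0.

Case ω > 0 (lower half-plane, clockwise contour ⇒ F(ω) = -2πi·ΣRes):
  Res_{z = - \frac{7 i}{4}} g(z) = \frac{i \left(4 - 7 \omega\right) e^{- \frac{7 \omega}{4}}}{28} (pole of order 2)
  F(ω) = -2πi·ΣRes = \frac{\pi \left(4 - 7 \omega\right) e^{- \frac{7 \omega}{4}}}{14}

Case ω < 0 (upper half-plane, counterclockwise contour ⇒ F(ω) = +2πi·ΣRes):
  Res_{z = \frac{7 i}{4}} g(z) = \frac{i \left(- 7 \omega - 4\right) e^{\frac{7 \omega}{4}}}{28} (pole of order 2)
  F(ω) = 2πi·ΣRes = \frac{\pi \left(7 \omega + 4\right) e^{\frac{7 \omega}{4}}}{14}

Both cases combine into a single formula in |ω|:

F(ω) = \frac{\pi \left(4 - 7 \left|{\omega}\right|\right) e^{- \frac{7 \left|{\omega}\right|}{4}}}{14}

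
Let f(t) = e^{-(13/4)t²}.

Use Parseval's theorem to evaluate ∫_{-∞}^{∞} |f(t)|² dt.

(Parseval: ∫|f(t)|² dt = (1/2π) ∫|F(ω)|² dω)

∫|f(t)|² dt = \frac{\sqrt{26} \sqrt{\pi}}{13}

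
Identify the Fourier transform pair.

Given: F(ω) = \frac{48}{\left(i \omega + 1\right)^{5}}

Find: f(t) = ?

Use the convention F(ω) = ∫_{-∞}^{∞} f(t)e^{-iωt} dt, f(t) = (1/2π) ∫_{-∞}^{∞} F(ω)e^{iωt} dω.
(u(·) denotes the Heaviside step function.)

f(t) = 2 t^{4} e^{- t} u\left(t\right)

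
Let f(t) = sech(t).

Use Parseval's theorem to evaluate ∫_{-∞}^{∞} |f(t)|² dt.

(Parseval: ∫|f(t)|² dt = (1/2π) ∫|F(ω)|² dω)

∫|f(t)|² dt = 2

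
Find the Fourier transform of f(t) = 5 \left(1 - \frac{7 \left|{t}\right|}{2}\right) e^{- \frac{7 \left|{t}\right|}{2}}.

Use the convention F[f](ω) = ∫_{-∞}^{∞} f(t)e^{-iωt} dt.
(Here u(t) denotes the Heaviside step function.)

F(ω) = \frac{1120 \omega^{2}}{\left(4 \omega^{2} + 49\right)^{2}}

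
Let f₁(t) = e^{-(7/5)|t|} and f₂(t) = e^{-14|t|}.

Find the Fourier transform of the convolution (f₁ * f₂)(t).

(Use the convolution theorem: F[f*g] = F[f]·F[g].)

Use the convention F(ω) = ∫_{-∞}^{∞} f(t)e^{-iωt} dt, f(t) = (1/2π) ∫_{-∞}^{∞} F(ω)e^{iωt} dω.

F[f₁*f₂](ω) = \frac{1960}{\left(\omega^{2} + 196\right) \left(25 \omega^{2} + 49\right)}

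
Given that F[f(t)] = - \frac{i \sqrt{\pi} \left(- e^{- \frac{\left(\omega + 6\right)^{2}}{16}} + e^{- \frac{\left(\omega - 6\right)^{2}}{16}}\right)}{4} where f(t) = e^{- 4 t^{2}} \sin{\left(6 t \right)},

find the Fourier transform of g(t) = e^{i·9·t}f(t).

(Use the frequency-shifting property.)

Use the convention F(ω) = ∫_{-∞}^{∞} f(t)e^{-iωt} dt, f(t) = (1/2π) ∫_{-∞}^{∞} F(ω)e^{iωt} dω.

F[g](ω) = \frac{i \sqrt{\pi} \left(- e^{\frac{3 \omega}{2}} + e^{\frac{27}{2}}\right) e^{- \frac{\omega^{2}}{16} + \frac{3 \omega}{8} - \frac{225}{16}}}{4}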